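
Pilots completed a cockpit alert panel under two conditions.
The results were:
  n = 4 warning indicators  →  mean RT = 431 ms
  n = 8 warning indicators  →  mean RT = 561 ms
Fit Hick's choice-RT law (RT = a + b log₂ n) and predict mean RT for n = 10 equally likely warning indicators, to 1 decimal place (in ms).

602.9 ms

With log₂ n on the abscissa the relation is linear; from the two conditions:
  b = (561 − 431) / (log₂ 8 − log₂ 4) = 130 / (3 − 2) = 130.000 ms/bit
  a = 431 − 130.000 × 2 = 171.000 ms
Then RT(10) = 171.000 + 130.000 × log₂ 10 = 171.000 + 130.000 × 3.3219 ≈ 602.851 ms.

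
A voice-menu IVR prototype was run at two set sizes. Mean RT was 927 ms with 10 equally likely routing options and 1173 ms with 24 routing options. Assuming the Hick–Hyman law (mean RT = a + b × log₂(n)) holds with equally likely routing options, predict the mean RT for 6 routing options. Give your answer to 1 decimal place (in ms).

Solve the two-equation system in a and b:
  b = (1173 − 927) / (log₂ 24 − log₂ 10) = 246 / (4.5850 − 3.3219) = 194.769 ms/bit
  a = 927 − 194.769 × 3.3219 = 279.991 ms
Then RT(6) = 279.991 + 194.769 × log₂ 6 = 279.991 + 194.769 × 2.5850 ≈ 783.462 ms.

783.5 ms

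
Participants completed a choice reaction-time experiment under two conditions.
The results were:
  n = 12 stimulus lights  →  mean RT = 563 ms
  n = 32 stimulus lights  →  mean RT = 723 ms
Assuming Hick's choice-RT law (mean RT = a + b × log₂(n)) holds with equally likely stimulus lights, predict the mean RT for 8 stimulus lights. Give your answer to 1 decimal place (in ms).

With log₂ n on the abscissa the relation is linear; from the two conditions:
  b = (723 − 563) / (log₂ 32 − log₂ 12) = 160 / (5 − 3.5850) = 113.071 ms/bit
  a = 563 − 113.071 × 3.5850 = 157.644 ms
Then RT(8) = 157.644 + 113.071 × log₂ 8 = 157.644 + 113.071 × 3 ≈ 496.858 ms.

496.9 ms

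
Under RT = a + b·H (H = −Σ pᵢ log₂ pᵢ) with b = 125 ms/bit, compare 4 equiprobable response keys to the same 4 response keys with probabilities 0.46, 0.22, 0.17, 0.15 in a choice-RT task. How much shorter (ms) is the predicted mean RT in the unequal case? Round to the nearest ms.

The RT saving is b·ΔH. Equiprobable H₀ = log₂(4) = 2.0000 bits; with the given probabilities H = 1.8410 bits.
b·(H₀ − H) = 125 × (2.0000 − 1.8410) = 19.87 ms.

20 ms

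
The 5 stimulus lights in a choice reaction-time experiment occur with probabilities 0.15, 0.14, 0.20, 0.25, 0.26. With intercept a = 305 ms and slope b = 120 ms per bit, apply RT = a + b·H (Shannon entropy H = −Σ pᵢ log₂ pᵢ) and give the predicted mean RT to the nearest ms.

H = 0.15·log₂(1/0.15) + 0.14·log₂(1/0.14) + 0.20·log₂(1/0.20) + 0.25·log₂(1/0.25) + 0.26·log₂(1/0.26) = 2.2773 bits.
RT = 305 + 120 × 2.2773 = 578.28 ms.

578 ms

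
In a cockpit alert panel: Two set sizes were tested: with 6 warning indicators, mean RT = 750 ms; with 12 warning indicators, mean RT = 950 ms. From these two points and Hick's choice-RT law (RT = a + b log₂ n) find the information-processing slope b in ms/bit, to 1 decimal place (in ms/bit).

The slope on a log₂ axis is (950 − 750) / (3.5850 − 2.5850) = 200.000 ms/bit.

200.0 ms/bit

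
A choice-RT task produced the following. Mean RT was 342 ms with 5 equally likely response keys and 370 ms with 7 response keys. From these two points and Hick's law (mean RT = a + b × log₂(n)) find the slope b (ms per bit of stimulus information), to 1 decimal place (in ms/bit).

b = (RT₂ − RT₁)/(log₂ n₂ − log₂ n₁) = (370 − 342)/(2.8074 − 2.3219) = 57.681 ms/bit.

57.7 ms/bit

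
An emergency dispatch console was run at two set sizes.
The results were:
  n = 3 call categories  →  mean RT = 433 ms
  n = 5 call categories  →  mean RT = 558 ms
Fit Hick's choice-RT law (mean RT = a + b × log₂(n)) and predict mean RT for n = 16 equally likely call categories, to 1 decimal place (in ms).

With log₂ n on the abscissa the relation is linear; from the two conditions:
  b = (558 − 433) / (log₂ 5 − log₂ 3) = 125 / (2.3219 − 1.5850) = 169.614 ms/bit
  a = 433 − 169.614 × 1.5850 = 164.167 ms
Then RT(16) = 164.167 + 169.614 × log₂ 16 = 164.167 + 169.614 × 4 ≈ 842.625 ms.

842.6 ms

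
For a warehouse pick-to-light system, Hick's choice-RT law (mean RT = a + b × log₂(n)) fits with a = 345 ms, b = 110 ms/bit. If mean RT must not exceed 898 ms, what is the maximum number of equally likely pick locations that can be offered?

32

Set 345 + 110·log₂ n ≤ 898 → log₂ n ≤ (898 − 345)/110 = 5.0273.
So n ≤ 2^5.0273 = 32.611; the largest integer n is 32.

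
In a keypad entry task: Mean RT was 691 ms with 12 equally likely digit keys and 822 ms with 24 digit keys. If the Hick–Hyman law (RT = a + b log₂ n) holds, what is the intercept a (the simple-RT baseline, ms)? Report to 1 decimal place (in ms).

221.4 ms

Slope: b = (822 − 691) / (log₂ 24 − log₂ 12) = 131/1.0000 = 131.000 ms/bit.
Intercept: a = 691 − 131.000·log₂(12) = 221.370 ms.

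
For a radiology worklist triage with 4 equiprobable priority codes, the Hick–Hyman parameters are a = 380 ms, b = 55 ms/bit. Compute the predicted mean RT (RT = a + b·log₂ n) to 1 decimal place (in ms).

log₂(4) = 2 bits, so RT = 380 + 55 × 2 ≈ 490.000 ms.

490.0 ms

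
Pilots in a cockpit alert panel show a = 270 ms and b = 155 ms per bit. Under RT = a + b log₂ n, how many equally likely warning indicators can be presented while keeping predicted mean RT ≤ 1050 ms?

Set 270 + 155·log₂ n ≤ 1050 → log₂ n ≤ (1050 − 270)/155 = 5.0323.
So n ≤ 2^5.0323 = 32.724; the largest integer n is 32.

32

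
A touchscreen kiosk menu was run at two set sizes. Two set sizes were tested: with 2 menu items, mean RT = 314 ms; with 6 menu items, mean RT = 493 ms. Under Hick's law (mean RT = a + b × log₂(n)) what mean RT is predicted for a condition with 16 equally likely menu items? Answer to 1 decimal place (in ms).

RT is linear in log₂ n, so two points fix the line:
  b = (493 − 314) / (log₂ 6 − log₂ 2) = 179 / (2.5850 − 1) = 112.936 ms/bit
  a = 314 − 112.936 × 1 = 201.064 ms
Then RT(16) = 201.064 + 112.936 × log₂ 16 = 201.064 + 112.936 × 4 ≈ 652.809 ms.

652.8 ms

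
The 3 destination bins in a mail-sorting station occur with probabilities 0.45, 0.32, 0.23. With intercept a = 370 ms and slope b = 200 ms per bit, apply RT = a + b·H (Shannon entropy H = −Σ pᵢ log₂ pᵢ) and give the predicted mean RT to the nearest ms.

Entropy contributions −pᵢ log₂ pᵢ: 0.5184, 0.5260, 0.4877; sum H = 1.5321 bits.
RT = a + bH = 370 + 200·1.5321 = 676.42 ms.

676 ms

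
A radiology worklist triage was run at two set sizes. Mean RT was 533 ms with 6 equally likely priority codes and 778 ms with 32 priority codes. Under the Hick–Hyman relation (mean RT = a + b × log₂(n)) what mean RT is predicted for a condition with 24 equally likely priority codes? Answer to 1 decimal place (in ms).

735.9 ms

RT is linear in log₂ n, so two points fix the line:
  b = (778 − 533) / (log₂ 32 − log₂ 6) = 245 / (5 − 2.5850) = 101.448 ms/bit
  a = 533 − 101.448 × 2.5850 = 270.761 ms
Then RT(24) = 270.761 + 101.448 × log₂ 24 = 270.761 + 101.448 × 4.5850 ≈ 735.895 ms.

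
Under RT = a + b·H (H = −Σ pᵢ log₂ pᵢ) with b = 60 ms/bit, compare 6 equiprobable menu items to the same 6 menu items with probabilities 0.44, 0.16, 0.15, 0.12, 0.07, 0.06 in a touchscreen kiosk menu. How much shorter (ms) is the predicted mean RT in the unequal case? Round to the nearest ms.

Equiprobable entropy H₀ = log₂ 6 = 2.5850 bits.
Skewed entropy H = −Σ pᵢ log₂ pᵢ = 2.2339 bits.
ΔRT = b·(H₀ − H) = 60 × 0.3511 = 21.07 ms.

21 ms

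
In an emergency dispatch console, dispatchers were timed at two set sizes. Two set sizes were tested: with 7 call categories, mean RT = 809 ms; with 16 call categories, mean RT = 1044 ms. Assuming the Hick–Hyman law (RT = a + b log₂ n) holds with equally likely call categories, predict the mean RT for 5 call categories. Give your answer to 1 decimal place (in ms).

With log₂ n on the abscissa the relation is linear; from the two conditions:
  b = (1044 − 809) / (log₂ 16 − log₂ 7) = 235 / (4 − 2.8074) = 197.041 ms/bit
  a = 809 − 197.041 × 2.8074 = 255.836 ms
Then RT(5) = 255.836 + 197.041 × log₂ 5 = 255.836 + 197.041 × 2.3219 ≈ 713.351 ms.

713.4 ms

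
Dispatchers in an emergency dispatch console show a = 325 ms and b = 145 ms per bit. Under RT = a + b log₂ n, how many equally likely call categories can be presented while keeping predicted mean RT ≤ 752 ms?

7

Set 325 + 145·log₂ n ≤ 752 → log₂ n ≤ (752 − 325)/145 = 2.9448.
So n ≤ 2^2.9448 = 7.700; the largest integer n is 7.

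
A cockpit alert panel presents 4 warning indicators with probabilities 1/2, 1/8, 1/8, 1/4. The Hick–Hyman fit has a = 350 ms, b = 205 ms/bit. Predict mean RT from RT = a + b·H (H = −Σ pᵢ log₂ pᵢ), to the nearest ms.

709 ms

H = −Σ pᵢ log₂ pᵢ = 0.5·1 + 0.125·3 + 0.125·3 + 0.25·2 = 1.750 bits.
RT = 350 + 205 × 1.750 = 708.75 ms.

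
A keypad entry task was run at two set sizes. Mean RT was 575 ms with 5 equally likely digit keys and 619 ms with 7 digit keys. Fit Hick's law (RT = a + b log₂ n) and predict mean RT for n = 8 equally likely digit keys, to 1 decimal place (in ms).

Fit slope and intercept:
  b = (619 − 575) / (log₂ 7 − log₂ 5) = 44 / (2.8074 − 2.3219) = 90.642 ms/bit
  a = 575 − 90.642 × 2.3219 = 364.536 ms
Then RT(8) = 364.536 + 90.642 × log₂ 8 = 364.536 + 90.642 × 3 ≈ 636.462 ms.

636.5 ms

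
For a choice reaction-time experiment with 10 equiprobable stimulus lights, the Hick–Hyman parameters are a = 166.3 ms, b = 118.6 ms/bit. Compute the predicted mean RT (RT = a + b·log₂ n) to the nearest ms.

log₂(10) = 3.3219 bits, so RT = 166.3 + 118.6 × 3.3219 ≈ 560.281 ms.

560 ms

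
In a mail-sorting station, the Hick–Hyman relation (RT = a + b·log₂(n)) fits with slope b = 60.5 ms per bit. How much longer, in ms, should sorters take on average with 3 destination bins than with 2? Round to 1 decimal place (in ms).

Only the slope matters, since a is common to both: ΔRT = b·log₂(n₂/n₁).
log₂(3) − log₂(2) = 1.5850 − 1 = 0.5850.
ΔRT = 60.5 × 0.5850 = 35.390 ms.

35.4 ms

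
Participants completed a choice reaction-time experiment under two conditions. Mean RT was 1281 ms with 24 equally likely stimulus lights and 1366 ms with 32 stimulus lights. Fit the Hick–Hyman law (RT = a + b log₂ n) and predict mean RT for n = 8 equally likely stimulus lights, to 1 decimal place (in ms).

RT is linear in log₂ n, so two points fix the line:
  b = (1366 − 1281) / (log₂ 32 − log₂ 24) = 85 / (5 − 4.5850) = 204.801 ms/bit
  a = 1281 − 204.801 × 4.5850 = 341.996 ms
Then RT(8) = 341.996 + 204.801 × log₂ 8 = 341.996 + 204.801 × 3 ≈ 956.398 ms.

956.4 ms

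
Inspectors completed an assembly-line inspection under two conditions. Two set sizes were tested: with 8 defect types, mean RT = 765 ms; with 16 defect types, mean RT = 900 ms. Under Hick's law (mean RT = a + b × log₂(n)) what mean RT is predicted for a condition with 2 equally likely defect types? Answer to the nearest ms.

495 ms

With log₂ n on the abscissa the relation is linear; from the two conditions:
  b = (900 − 765) / (log₂ 16 − log₂ 8) = 135 / (4 − 3) = 135 ms/bit
  a = 765 − 135 × 3 = 360 ms
Then RT(2) = 360 + 135 × log₂ 2 = 360 + 135 × 1 ≈ 495.000 ms.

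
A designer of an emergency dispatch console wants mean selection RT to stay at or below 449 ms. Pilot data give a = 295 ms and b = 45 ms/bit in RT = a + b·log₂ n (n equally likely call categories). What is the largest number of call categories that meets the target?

10

45·log₂ n ≤ 449 − 295 = 154, giving log₂ n ≤ 3.4222 and n ≤ 10.720. The largest whole number is 10.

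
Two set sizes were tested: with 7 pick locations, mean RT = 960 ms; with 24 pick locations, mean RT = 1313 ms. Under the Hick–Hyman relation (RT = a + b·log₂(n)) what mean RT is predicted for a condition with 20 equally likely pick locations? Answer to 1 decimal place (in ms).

1260.8 ms

With log₂ n on the abscissa the relation is linear; from the two conditions:
  b = (1313 − 960) / (log₂ 24 − log₂ 7) = 353 / (4.5850 − 2.8074) = 198.582 ms/bit
  a = 960 − 198.582 × 2.8074 = 402.511 ms
Then RT(20) = 402.511 + 198.582 × log₂ 20 = 402.511 + 198.582 × 4.3219 ≈ 1260.766 ms.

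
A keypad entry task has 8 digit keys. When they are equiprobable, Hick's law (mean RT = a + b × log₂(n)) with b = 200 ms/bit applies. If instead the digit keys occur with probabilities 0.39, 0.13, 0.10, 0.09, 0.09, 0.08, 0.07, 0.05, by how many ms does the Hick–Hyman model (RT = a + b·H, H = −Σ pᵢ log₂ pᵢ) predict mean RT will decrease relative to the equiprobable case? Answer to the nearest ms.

71 ms

Equiprobable entropy H₀ = log₂ 8 = 3.0000 bits.
Skewed entropy H = −Σ pᵢ log₂ pᵢ = 2.6461 bits.
ΔRT = b·(H₀ − H) = 200 × 0.3539 = 70.78 ms.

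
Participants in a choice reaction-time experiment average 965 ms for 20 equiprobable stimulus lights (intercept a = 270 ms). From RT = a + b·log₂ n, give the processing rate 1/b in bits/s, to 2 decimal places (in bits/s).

6.22 bits/s

b = (965 − 270)/log₂ 20 = 695/4.3219 = 160.808 ms per bit = 0.16081 s/bit; the reciprocal is 6.219 bits/s.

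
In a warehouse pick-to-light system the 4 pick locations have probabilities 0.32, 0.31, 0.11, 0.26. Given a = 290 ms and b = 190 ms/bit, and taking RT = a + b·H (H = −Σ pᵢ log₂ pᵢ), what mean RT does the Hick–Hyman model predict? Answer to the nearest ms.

Entropy contributions −pᵢ log₂ pᵢ: 0.5260, 0.5238, 0.3503, 0.5053; sum H = 1.9054 bits.
RT = a + bH = 290 + 190·1.9054 = 652.03 ms.

652 ms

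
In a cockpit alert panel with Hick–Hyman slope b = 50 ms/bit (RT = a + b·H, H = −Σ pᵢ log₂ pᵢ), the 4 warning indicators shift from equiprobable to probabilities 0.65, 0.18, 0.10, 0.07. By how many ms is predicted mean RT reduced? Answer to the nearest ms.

Equiprobable entropy H₀ = log₂ 4 = 2.0000 bits.
Skewed entropy H = −Σ pᵢ log₂ pᵢ = 1.4500 bits.
ΔRT = b·(H₀ − H) = 50 × 0.5500 = 27.50 ms.

27 ms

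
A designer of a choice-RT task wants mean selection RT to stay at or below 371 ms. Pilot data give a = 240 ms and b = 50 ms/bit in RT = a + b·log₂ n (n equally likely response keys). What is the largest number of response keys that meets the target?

Set 240 + 50·log₂ n ≤ 371 → log₂ n ≤ (371 − 240)/50 = 2.6200.
So n ≤ 2^2.6200 = 6.148; the largest integer n is 6.

6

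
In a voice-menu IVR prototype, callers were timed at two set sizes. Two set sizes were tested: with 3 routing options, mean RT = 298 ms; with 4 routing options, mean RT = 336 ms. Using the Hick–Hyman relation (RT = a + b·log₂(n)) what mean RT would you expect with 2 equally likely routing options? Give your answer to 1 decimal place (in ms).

244.4 ms

RT is linear in log₂ n, so two points fix the line:
  b = (336 − 298) / (log₂ 4 − log₂ 3) = 38 / (2 − 1.5850) = 91.558 ms/bit
  a = 298 − 91.558 × 1.5850 = 152.884 ms
Then RT(2) = 152.884 + 91.558 × log₂ 2 = 152.884 + 91.558 × 1 ≈ 244.442 ms.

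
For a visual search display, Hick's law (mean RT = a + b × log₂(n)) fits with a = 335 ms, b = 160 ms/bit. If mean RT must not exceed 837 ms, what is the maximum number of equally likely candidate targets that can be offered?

160·log₂ n ≤ 837 − 335 = 502, giving log₂ n ≤ 3.1375 and n ≤ 8.800. The largest whole number is 8.

8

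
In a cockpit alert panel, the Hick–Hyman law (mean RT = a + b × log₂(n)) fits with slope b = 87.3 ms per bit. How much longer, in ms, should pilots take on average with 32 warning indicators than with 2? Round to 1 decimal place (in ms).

The intercept a cancels: ΔRT = b·(log₂ n₂ − log₂ n₁) = b·log₂(n₂/n₁).
log₂(32) − log₂(2) = log₂(32/2) = log₂(16) = 4.
ΔRT = 87.3 × 4.0000 = 349.200 ms.

349.2 ms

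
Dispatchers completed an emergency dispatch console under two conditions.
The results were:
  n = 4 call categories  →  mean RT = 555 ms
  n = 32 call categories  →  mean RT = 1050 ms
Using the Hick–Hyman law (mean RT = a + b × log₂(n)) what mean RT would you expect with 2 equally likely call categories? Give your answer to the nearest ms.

Solve the two-equation system in a and b:
  b = (1050 − 555) / (log₂ 32 − log₂ 4) = 495 / (5 − 2) = 165 ms/bit
  a = 555 − 165 × 2 = 225 ms
Then RT(2) = 225 + 165 × log₂ 2 = 225 + 165 × 1 ≈ 390.000 ms.

390 ms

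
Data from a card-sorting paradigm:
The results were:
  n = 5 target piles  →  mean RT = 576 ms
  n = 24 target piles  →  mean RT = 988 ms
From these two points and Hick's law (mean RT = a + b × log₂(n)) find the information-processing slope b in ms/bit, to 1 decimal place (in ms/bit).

182.1 ms/bit

b = (RT₂ − RT₁)/(log₂ n₂ − log₂ n₁) = (988 − 576)/(4.5850 − 2.3219) = 182.056 ms/bit.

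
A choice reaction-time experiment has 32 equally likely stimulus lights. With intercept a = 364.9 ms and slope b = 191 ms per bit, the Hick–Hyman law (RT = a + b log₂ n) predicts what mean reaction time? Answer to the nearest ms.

log₂(32) = 5 bits, so RT = 364.9 + 191 × 5 ≈ 1319.900 ms.

1320 ms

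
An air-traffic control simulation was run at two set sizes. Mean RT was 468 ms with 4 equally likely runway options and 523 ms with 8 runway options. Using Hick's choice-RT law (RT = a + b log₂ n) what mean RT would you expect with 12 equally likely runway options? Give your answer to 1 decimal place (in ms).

555.2 ms

Solve the two-equation system in a and b:
  b = (523 − 468) / (log₂ 8 − log₂ 4) = 55 / (3 − 2) = 55.000 ms/bit
  a = 468 − 55.000 × 2 = 358.000 ms
Then RT(12) = 358.000 + 55.000 × log₂ 12 = 358.000 + 55.000 × 3.5850 ≈ 555.173 ms.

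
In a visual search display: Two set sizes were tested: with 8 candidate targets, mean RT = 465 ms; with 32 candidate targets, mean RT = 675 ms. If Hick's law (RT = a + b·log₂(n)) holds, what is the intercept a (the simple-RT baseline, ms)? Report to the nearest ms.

Slope: b = (675 − 465) / (log₂ 32 − log₂ 8) = 210/2.0000 = 105 ms/bit.
a = RT₁ − b·log₂ n₁ = 465 − 105 × 3 = 150.000 ms.

150 ms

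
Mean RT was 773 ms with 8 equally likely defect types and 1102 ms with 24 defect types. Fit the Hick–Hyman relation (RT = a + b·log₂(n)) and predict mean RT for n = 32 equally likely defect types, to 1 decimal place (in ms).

1188.2 ms

Fit slope and intercept:
  b = (1102 − 773) / (log₂ 24 − log₂ 8) = 329 / (4.5850 − 3) = 207.576 ms/bit
  a = 773 − 207.576 × 3 = 150.272 ms
Then RT(32) = 150.272 + 207.576 × log₂ 32 = 150.272 + 207.576 × 5 ≈ 1188.152 ms.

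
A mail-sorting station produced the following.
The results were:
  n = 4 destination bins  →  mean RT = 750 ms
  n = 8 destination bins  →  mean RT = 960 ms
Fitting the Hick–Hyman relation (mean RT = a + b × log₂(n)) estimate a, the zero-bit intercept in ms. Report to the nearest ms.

b = (RT₂ − RT₁)/(log₂ n₂ − log₂ n₁) = (960 − 750)/(3 − 2) = 210 ms/bit.
a = RT₁ − b·log₂ n₁ = 750 − 210 × 2 = 330.000 ms.

330 ms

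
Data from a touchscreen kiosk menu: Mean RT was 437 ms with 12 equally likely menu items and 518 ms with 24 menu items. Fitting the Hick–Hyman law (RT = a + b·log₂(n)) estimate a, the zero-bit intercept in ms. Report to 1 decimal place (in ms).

Slope: b = (518 − 437) / (log₂ 24 − log₂ 12) = 81/1.0000 = 81.000 ms/bit.
a = RT₁ − b·log₂ n₁ = 437 − 81.000 × 3.5850 = 146.618 ms.

146.6 ms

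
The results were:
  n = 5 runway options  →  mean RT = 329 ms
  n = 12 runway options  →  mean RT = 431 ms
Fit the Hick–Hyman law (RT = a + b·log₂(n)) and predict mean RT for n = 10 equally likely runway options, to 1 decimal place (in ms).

409.8 ms

Solve the two-equation system in a and b:
  b = (431 − 329) / (log₂ 12 − log₂ 5) = 102 / (3.5850 − 2.3219) = 80.758 ms/bit
  a = 329 − 80.758 × 2.3219 = 141.486 ms
Then RT(10) = 141.486 + 80.758 × log₂ 10 = 141.486 + 80.758 × 3.3219 ≈ 409.758 ms.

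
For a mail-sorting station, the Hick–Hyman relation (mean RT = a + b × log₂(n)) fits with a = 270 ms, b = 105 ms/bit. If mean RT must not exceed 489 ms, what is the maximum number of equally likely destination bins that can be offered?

4

105·log₂ n ≤ 489 − 270 = 219, giving log₂ n ≤ 2.0857 and n ≤ 4.245. The largest whole number is 4.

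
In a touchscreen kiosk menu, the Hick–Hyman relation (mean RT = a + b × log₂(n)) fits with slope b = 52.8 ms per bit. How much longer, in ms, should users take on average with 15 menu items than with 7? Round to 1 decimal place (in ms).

58.1 ms

ΔRT = (a + b log₂ n₂) − (a + b log₂ n₁) = b·(log₂ n₂ − log₂ n₁).
log₂(15) − log₂(7) = 3.9069 − 2.8074 = 1.0995.
ΔRT = 52.8 × 1.0995 = 58.055 ms.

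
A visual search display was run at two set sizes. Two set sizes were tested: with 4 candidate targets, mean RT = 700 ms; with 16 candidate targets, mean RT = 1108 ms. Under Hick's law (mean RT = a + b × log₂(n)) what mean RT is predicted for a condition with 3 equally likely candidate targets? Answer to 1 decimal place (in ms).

615.3 ms

RT is linear in log₂ n, so two points fix the line:
  b = (1108 − 700) / (log₂ 16 − log₂ 4) = 408 / (4 − 2) = 204.000 ms/bit
  a = 700 − 204.000 × 2 = 292.000 ms
Then RT(3) = 292.000 + 204.000 × log₂ 3 = 292.000 + 204.000 × 1.5850 ≈ 615.332 ms.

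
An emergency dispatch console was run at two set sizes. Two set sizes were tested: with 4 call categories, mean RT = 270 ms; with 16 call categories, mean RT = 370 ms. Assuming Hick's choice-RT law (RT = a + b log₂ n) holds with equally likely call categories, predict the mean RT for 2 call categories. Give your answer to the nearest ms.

Solve the two-equation system in a and b:
  b = (370 − 270) / (log₂ 16 − log₂ 4) = 100 / (4 − 2) = 50 ms/bit
  a = 270 − 50 × 2 = 170 ms
Then RT(2) = 170 + 50 × log₂ 2 = 170 + 50 × 1 ≈ 220.000 ms.

220 ms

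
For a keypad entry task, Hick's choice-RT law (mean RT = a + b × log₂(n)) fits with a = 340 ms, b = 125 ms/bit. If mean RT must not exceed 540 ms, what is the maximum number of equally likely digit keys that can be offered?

Set 340 + 125·log₂ n ≤ 540 → log₂ n ≤ (540 − 340)/125 = 1.6000.
So n ≤ 2^1.6000 = 3.031; the largest integer n is 3.

3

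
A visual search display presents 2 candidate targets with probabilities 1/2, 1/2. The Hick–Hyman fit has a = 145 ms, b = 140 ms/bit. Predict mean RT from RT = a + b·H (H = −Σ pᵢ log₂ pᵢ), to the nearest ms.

285 ms

Each term −pᵢ log₂ pᵢ: 0.5·1 + 0.5·1; summed, H = 1.000 bits.
Mean RT = a + bH = 145 + 140·1.000 = 285.00 ms.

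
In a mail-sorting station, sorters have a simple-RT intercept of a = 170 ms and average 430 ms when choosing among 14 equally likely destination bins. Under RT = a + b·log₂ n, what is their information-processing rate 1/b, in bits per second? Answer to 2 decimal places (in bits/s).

b = (430 − 170)/log₂ 14 = 260/3.8074 = 68.289 ms per bit = 0.06829 s/bit; the reciprocal is 14.644 bits/s.

14.64 bits/s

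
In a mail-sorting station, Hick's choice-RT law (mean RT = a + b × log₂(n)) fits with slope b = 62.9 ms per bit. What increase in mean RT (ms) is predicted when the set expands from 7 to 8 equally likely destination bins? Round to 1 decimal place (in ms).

12.1 ms

ΔRT = (a + b log₂ n₂) − (a + b log₂ n₁) = b·(log₂ n₂ − log₂ n₁).
log₂(8) − log₂(7) = 3 − 2.8074 = 0.1926.
ΔRT = 62.9 × 0.1926 = 12.117 ms.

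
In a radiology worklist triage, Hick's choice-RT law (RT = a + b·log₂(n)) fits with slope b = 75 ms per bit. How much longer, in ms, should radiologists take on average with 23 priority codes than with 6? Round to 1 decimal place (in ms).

Only the slope matters, since a is common to both: ΔRT = b·log₂(n₂/n₁).
log₂(23) − log₂(6) = 4.5236 − 2.5850 = 1.9386.
ΔRT = 75 × 1.9386 = 145.395 ms.

145.4 ms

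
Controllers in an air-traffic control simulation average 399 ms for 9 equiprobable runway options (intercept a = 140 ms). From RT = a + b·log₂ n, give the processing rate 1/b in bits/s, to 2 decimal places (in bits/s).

12.24 bits/s

b = (399 − 140)/log₂ 9 = 259/3.1699 = 81.705 ms per bit = 0.08171 s/bit; the reciprocal is 12.239 bits/s.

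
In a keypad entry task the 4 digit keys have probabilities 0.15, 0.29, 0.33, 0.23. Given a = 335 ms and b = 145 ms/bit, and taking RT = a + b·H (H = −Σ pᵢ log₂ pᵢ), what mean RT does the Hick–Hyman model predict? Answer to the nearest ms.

617 ms

H = 0.15·log₂(1/0.15) + 0.29·log₂(1/0.29) + 0.33·log₂(1/0.33) + 0.23·log₂(1/0.23) = 1.9439 bits.
RT = 335 + 145 × 1.9439 = 616.87 ms.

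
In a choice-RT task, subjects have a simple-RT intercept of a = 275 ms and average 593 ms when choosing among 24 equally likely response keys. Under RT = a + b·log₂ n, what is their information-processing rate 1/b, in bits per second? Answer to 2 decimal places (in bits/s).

14.42 bits/s

b = (593 − 275)/log₂ 24 = 318/4.5850 = 69.357 ms per bit = 0.06936 s/bit; the reciprocal is 14.418 bits/s.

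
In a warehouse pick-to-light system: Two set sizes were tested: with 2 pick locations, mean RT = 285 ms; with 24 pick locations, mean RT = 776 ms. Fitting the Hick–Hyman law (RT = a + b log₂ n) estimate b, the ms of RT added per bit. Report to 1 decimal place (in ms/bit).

The slope on a log₂ axis is (776 − 285) / (4.5850 − 1) = 136.961 ms/bit.

137.0 ms/bit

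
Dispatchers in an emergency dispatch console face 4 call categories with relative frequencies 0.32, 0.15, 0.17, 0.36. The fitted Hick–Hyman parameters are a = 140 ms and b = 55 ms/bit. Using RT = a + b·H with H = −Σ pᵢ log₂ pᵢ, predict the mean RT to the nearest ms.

Entropy contributions −pᵢ log₂ pᵢ: 0.5260, 0.4105, 0.4346, 0.5306; sum H = 1.9018 bits.
RT = a + bH = 140 + 55·1.9018 = 244.60 ms.

245 ms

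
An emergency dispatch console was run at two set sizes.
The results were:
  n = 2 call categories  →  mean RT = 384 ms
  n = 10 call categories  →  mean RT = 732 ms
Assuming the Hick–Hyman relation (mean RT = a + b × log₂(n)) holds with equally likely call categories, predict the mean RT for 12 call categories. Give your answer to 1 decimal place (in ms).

771.4 ms

RT is linear in log₂ n, so two points fix the line:
  b = (732 − 384) / (log₂ 10 − log₂ 2) = 348 / (3.3219 − 1) = 149.875 ms/bit
  a = 384 − 149.875 × 1 = 234.125 ms
Then RT(12) = 234.125 + 149.875 × log₂ 12 = 234.125 + 149.875 × 3.5850 ≈ 771.422 ms.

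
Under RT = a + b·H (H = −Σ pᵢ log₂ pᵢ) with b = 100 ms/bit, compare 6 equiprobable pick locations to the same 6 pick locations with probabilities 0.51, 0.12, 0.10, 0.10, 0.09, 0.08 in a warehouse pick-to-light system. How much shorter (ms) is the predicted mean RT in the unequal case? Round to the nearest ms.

Equiprobable entropy H₀ = log₂ 6 = 2.5850 bits.
Skewed entropy H = −Σ pᵢ log₂ pᵢ = 2.1310 bits.
ΔRT = b·(H₀ − H) = 100 × 0.4539 = 45.39 ms.

45 ms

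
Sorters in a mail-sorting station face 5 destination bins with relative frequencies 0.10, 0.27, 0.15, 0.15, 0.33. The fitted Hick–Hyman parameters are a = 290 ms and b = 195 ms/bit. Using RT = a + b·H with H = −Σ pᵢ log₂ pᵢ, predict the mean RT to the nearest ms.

717 ms

Entropy contributions −pᵢ log₂ pᵢ: 0.3322, 0.5100, 0.4105, 0.4105, 0.5278; sum H = 2.1911 bits.
RT = a + bH = 290 + 195·2.1911 = 717.27 ms.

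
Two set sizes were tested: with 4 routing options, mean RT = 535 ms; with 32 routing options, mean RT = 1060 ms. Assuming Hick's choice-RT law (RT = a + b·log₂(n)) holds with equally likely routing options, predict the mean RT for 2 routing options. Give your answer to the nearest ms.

Fit slope and intercept:
  b = (1060 − 535) / (log₂ 32 − log₂ 4) = 525 / (5 − 2) = 175 ms/bit
  a = 535 − 175 × 2 = 185 ms
Then RT(2) = 185 + 175 × log₂ 2 = 185 + 175 × 1 ≈ 360.000 ms.

360 ms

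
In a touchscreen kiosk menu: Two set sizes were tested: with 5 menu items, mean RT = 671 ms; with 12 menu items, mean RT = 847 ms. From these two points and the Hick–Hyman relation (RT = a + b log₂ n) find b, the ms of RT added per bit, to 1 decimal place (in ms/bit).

Slope: b = (847 − 671) / (log₂ 12 − log₂ 5) = 176/1.2630 = 139.347 ms/bit.

139.3 ms/bit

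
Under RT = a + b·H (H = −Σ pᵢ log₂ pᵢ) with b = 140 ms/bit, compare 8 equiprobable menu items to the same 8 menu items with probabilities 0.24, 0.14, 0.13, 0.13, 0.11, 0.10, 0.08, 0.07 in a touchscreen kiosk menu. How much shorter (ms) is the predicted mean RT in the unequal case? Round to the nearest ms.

14 ms

The RT saving is b·ΔH. Equiprobable H₀ = log₂(8) = 3.0000 bits; with the given probabilities H = 2.8991 bits.
b·(H₀ − H) = 140 × (3.0000 − 2.8991) = 14.13 ms.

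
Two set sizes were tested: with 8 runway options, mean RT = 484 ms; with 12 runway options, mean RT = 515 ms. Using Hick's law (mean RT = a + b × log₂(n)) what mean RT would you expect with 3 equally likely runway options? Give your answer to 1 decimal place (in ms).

RT is linear in log₂ n, so two points fix the line:
  b = (515 − 484) / (log₂ 12 − log₂ 8) = 31 / (3.5850 − 3) = 52.995 ms/bit
  a = 484 − 52.995 × 3 = 325.015 ms
Then RT(3) = 325.015 + 52.995 × log₂ 3 = 325.015 + 52.995 × 1.5850 ≈ 409.010 ms.

409.0 ms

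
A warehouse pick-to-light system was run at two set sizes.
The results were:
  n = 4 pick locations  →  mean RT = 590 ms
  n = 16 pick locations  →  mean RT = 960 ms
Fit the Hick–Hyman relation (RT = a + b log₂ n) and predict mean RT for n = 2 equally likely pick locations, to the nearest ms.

RT is linear in log₂ n, so two points fix the line:
  b = (960 − 590) / (log₂ 16 − log₂ 4) = 370 / (4 − 2) = 185 ms/bit
  a = 590 − 185 × 2 = 220 ms
Then RT(2) = 220 + 185 × log₂ 2 = 220 + 185 × 1 ≈ 405.000 ms.

405 ms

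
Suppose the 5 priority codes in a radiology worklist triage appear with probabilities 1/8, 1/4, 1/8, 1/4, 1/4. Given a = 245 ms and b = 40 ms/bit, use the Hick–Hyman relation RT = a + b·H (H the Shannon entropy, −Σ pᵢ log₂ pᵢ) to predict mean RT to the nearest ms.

Each term −pᵢ log₂ pᵢ: 0.125·3 + 0.25·2 + 0.125·3 + 0.25·2 + 0.25·2; summed, H = 2.250 bits.
Mean RT = a + bH = 245 + 40·2.250 = 335.00 ms.

335 ms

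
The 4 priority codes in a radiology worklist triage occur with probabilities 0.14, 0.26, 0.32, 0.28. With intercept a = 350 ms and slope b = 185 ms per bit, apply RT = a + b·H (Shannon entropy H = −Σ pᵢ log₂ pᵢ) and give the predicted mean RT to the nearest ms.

H = 0.14·log₂(1/0.14) + 0.26·log₂(1/0.26) + 0.32·log₂(1/0.32) + 0.28·log₂(1/0.28) = 1.9427 bits.
RT = 350 + 185 × 1.9427 = 709.39 ms.

709 ms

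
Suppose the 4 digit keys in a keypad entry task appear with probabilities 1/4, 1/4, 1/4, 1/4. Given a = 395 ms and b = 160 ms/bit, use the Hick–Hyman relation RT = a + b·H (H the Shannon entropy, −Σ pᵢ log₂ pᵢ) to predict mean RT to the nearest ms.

715 ms

Each term −pᵢ log₂ pᵢ: 0.25·2 + 0.25·2 + 0.25·2 + 0.25·2; summed, H = 2.000 bits.
Mean RT = a + bH = 395 + 160·2.000 = 715.00 ms.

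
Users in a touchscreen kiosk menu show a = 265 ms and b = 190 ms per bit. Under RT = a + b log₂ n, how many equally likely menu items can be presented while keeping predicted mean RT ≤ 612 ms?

Set 265 + 190·log₂ n ≤ 612 → log₂ n ≤ (612 − 265)/190 = 1.8263.
So n ≤ 2^1.8263 = 3.546; the largest integer n is 3.

3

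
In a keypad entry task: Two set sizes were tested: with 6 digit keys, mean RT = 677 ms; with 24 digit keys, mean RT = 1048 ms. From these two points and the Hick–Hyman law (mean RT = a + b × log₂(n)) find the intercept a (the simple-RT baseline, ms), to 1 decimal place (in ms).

197.5 ms

Slope: b = (1048 − 677) / (log₂ 24 − log₂ 6) = 371/2.0000 = 185.500 ms/bit.
Intercept: a = 677 − 185.500·log₂(6) = 197.489 ms.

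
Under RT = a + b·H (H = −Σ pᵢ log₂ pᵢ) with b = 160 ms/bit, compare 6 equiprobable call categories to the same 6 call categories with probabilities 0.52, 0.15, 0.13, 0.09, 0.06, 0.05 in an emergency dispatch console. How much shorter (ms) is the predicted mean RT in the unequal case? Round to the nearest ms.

85 ms

Equiprobable entropy H₀ = log₂ 6 = 2.5850 bits.
Skewed entropy H = −Σ pᵢ log₂ pᵢ = 2.0560 bits.
ΔRT = b·(H₀ − H) = 160 × 0.5289 = 84.63 ms.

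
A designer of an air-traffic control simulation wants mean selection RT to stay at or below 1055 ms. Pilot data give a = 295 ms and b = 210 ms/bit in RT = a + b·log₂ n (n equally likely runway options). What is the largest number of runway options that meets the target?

Information budget: (1055 − 295)/210 = 3.6190 bits, so n ≤ 2^3.6190 = 12.287 → at most 12.

12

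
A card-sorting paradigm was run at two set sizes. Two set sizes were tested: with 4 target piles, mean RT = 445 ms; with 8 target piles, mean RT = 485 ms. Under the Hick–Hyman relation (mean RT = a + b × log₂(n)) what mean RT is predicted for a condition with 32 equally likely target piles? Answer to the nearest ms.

565 ms

RT is linear in log₂ n, so two points fix the line:
  b = (485 − 445) / (log₂ 8 − log₂ 4) = 40 / (3 − 2) = 40 ms/bit
  a = 445 − 40 × 2 = 365 ms
Then RT(32) = 365 + 40 × log₂ 32 = 365 + 40 × 5 ≈ 565.000 ms.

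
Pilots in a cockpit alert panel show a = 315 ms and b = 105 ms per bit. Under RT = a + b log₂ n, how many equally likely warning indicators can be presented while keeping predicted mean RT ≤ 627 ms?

Information budget: (627 − 315)/105 = 2.9714 bits, so n ≤ 2^2.9714 = 7.843 → at most 7.

7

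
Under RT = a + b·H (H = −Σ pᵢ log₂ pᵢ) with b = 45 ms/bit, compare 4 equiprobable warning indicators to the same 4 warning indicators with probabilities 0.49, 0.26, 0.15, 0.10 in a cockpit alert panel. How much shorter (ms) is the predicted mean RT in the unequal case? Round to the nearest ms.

The RT saving is b·ΔH. Equiprobable H₀ = log₂(4) = 2.0000 bits; with the given probabilities H = 1.7523 bits.
b·(H₀ − H) = 45 × (2.0000 − 1.7523) = 11.15 ms.

11 ms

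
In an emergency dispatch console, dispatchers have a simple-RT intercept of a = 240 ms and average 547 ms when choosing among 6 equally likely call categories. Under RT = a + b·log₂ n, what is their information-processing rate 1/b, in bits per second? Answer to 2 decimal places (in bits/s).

b = (547 − 240)/log₂ 6 = 307/2.5850 = 118.764 ms per bit = 0.11876 s/bit; the reciprocal is 8.420 bits/s.

8.42 bits/s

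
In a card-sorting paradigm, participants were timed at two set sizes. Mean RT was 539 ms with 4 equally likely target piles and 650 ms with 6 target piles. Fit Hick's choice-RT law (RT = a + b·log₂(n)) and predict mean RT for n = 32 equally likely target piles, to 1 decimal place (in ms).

1108.3 ms

Solve the two-equation system in a and b:
  b = (650 − 539) / (log₂ 6 − log₂ 4) = 111 / (2.5850 − 2) = 189.756 ms/bit
  a = 539 − 189.756 × 2 = 159.488 ms
Then RT(32) = 159.488 + 189.756 × log₂ 32 = 159.488 + 189.756 × 5 ≈ 1108.267 ms.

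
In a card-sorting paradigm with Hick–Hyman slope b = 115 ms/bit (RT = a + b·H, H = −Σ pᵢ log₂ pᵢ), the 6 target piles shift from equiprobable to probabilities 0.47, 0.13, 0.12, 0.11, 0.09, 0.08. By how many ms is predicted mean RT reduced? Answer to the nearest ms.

42 ms

Equiprobable entropy H₀ = log₂ 6 = 2.5850 bits.
Skewed entropy H = −Σ pᵢ log₂ pᵢ = 2.2161 bits.
ΔRT = b·(H₀ − H) = 115 × 0.3688 = 42.42 ms.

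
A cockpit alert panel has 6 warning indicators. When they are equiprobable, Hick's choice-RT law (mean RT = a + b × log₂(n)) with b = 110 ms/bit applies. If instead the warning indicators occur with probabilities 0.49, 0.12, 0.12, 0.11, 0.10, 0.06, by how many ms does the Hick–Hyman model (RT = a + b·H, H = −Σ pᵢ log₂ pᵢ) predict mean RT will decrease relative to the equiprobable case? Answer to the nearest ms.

46 ms

Equiprobable entropy H₀ = log₂ 6 = 2.5850 bits.
Skewed entropy H = −Σ pᵢ log₂ pᵢ = 2.1644 bits.
ΔRT = b·(H₀ − H) = 110 × 0.4205 = 46.26 ms.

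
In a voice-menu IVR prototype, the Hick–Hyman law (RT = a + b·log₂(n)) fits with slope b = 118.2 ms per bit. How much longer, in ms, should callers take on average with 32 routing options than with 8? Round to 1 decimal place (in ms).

The intercept a cancels: ΔRT = b·(log₂ n₂ − log₂ n₁) = b·log₂(n₂/n₁).
log₂(32) − log₂(8) = log₂(32/8) = log₂(4) = 2.
ΔRT = 118.2 × 2.0000 = 236.400 ms.

236.4 ms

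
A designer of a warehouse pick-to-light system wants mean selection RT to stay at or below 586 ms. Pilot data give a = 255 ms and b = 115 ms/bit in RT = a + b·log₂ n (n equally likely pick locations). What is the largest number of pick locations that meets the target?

Information budget: (586 − 255)/115 = 2.8783 bits, so n ≤ 2^2.8783 = 7.353 → at most 7.

7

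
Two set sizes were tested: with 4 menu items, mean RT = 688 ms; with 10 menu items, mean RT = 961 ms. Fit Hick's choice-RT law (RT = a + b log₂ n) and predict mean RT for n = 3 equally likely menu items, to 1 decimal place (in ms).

602.3 ms

Solve the two-equation system in a and b:
  b = (961 − 688) / (log₂ 10 − log₂ 4) = 273 / (3.3219 − 2) = 206.517 ms/bit
  a = 688 − 206.517 × 2 = 274.967 ms
Then RT(3) = 274.967 + 206.517 × log₂ 3 = 274.967 + 206.517 × 1.5850 ≈ 602.288 ms.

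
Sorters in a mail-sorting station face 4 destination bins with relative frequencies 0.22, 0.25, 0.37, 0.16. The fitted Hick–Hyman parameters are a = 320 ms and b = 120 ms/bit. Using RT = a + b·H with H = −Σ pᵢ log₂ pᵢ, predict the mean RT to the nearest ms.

552 ms

H = 0.22·log₂(1/0.22) + 0.25·log₂(1/0.25) + 0.37·log₂(1/0.37) + 0.16·log₂(1/0.16) = 1.9343 bits.
RT = 320 + 120 × 1.9343 = 552.12 ms.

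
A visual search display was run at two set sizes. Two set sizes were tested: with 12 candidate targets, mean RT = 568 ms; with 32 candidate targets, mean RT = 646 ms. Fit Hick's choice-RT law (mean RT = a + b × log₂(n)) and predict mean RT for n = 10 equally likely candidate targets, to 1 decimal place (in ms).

553.5 ms

Solve the two-equation system in a and b:
  b = (646 − 568) / (log₂ 32 − log₂ 12) = 78 / (5 − 3.5850) = 55.122 ms/bit
  a = 568 − 55.122 × 3.5850 = 370.389 ms
Then RT(10) = 370.389 + 55.122 × log₂ 10 = 370.389 + 55.122 × 3.3219 ≈ 553.501 ms.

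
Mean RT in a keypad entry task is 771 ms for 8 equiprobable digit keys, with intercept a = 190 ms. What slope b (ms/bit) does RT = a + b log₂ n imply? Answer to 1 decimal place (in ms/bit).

8 alternatives carry log₂ 8 = 3 bits; the choice cost is 771 − 190 = 581 ms, so b = 581/3 = 193.667 ms/bit.

193.7 ms/bit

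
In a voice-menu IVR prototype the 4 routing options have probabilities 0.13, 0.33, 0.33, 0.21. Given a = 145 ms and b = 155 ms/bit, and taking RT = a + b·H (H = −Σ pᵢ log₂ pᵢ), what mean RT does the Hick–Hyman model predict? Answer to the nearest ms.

Entropy contributions −pᵢ log₂ pᵢ: 0.3826, 0.5278, 0.5278, 0.4728; sum H = 1.9111 bits.
RT = a + bH = 145 + 155·1.9111 = 441.22 ms.

441 ms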